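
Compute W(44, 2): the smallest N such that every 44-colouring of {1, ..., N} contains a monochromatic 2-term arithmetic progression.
W(44, 2) = 44 + 1 = 45

A 2-term AP is any pair of integers, so a monochromatic 2-AP exists iff some colour is used at least twice. With 44 colours, the colouring i ↦ i on {1, ..., 44} uses each colour once, avoiding any monochromatic pair, so W(44, 2) > 44. For {1, ..., 45}, pigeonhole forces two integers of the same colour, which form a monochromatic 2-AP. Hence W(44, 2) = 45.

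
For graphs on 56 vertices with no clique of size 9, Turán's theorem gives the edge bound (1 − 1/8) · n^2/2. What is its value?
Turán density bound = (7/8) · 56^2/2 = 1372

Turán's theorem: ex(n, K_{r+1}) is achieved by the complete r-partite Turán graph T(n, r) with parts as balanced as possible, and is at most (1 − 1/r) · n^2/2. For r = 8, n = 56: the density bound is (7/8) · 3136/2 = 1372. Since 8 ∣ 56, the Turán graph T(56, 8) has parts of equal size 7, and its edge count e(T(56, 8)) = 1372 attains the density bound exactly.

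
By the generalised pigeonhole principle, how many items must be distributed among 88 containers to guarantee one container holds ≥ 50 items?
n = (50 − 1)·88 + 1 = 4313

By the generalised pigeonhole principle, to guarantee some box contains ≥ r objects we need more than (r − 1) · k objects total. Threshold: n = (r − 1) · k + 1. With r = 50 and k = 88: n = 49 · 88 + 1 = 4312 + 1 = 4313. For n = 4312 = 49 · 88, we can put exactly 49 objects in every box, avoiding 50 in any single one — so 4313 is tight.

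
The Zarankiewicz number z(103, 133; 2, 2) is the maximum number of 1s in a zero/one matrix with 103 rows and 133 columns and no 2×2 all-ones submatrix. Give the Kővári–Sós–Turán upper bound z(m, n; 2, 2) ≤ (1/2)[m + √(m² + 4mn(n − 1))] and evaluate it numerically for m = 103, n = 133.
z(103, 133; 2, 2) ≤ (1/2)[103 + √(103² + 4·103·133·132)] = (1/2)[103 + √7243681] = 1397.2044

Kővári–Sós–Turán: let r_1, ..., r_103 be the row sums and z = Σ r_i the total number of 1s. Each pair of columns can share at most one row with both entries 1 (else a 2×2 all-ones block appears), so Σ_i C(r_i, 2) ≤ C(133, 2) = 8778. By convexity Σ_i C(r_i, 2) ≥ 103·C(z/103, 2) = z(z − 103)/(2·103), giving z² − 103z − 103·133·132 ≤ 0 and hence z ≤ (1/2)[103 + √(10609 + 4·1808268)] = (1/2)[103 + √7243681] ≈ (1/2)(103 + 2691.4087) = 1397.2044.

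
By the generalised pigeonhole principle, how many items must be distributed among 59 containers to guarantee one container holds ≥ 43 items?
n = (43 − 1)·59 + 1 = 2479

By the generalised pigeonhole principle, to guarantee some box contains ≥ r objects we need more than (r − 1) · k objects total. Threshold: n = (r − 1) · k + 1. With r = 43 and k = 59: n = 42 · 59 + 1 = 2478 + 1 = 2479. For n = 2478 = 42 · 59, we can put exactly 42 objects in every box, avoiding 43 in any single one — so 2479 is tight.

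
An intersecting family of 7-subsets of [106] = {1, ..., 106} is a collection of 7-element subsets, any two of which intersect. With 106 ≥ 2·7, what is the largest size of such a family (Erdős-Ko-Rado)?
max |F| = C(105, 6) = 1609344100

Erdős-Ko-Rado (1961): when n ≥ 2k, max |F| = C(n−1, k−1). The bound is attained by the star {A : i ∈ A} for any fixed i ∈ [n]. Here C(106−1, 7−1) = C(105, 6) = 1609344100.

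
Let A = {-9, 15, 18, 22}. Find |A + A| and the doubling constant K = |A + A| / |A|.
K = |A + A| / |A| = 10/4 = 5/2

Enumerate A + A = {a + b : a, b ∈ A}. With |A| = 4, there are |A|^2 = 16 ordered sum pairs; collecting distinct values, A + A = {-18, 6, 9, 13, 30, 33, 36, 37, 40, 44}, so |A + A| = 10. Thus K = 10/4 = 5/2. For comparison, the minimum possible |A + A| over all 4-element sets is 2·4 − 1 = 7 (so min K = 7/4), attained only by arithmetic progressions.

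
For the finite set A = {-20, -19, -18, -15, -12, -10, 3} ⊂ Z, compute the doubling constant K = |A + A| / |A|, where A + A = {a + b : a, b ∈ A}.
K = |A + A| / |A| = 25/7

Enumerate A + A = {a + b : a, b ∈ A}. With |A| = 7, there are |A|^2 = 49 ordered sum pairs; collecting distinct values, A + A = {-40, -39, -38, -37, -36, -35, -34, -33, -32, -31, -30, -29, -28, -27, -25, -24, -22, -20, -17, -16, -15, -12, -9, -7, 6}, so |A + A| = 25. Thus K = 25/7. For comparison, the minimum possible |A + A| over all 7-element sets is 2·7 − 1 = 13 (so min K = 13/7), attained only by arithmetic progressions.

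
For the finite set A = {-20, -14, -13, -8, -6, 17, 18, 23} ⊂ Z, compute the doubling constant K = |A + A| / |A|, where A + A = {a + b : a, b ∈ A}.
K = |A + A| / |A| = 30/8 = 15/4

Enumerate A + A = {a + b : a, b ∈ A}. With |A| = 8, there are |A|^2 = 64 ordered sum pairs; collecting distinct values, A + A = {-40, -34, -33, -28, -27, -26, -22, -21, -20, -19, -16, -14, -12, -3, -2, 3, 4, 5, 9, 10, 11, 12, 15, 17, 34, 35, 36, 40, 41, 46}, so |A + A| = 30. Thus K = 30/8 = 15/4. For comparison, the minimum possible |A + A| over all 8-element sets is 2·8 − 1 = 15 (so min K = 15/8), attained only by arithmetic progressions.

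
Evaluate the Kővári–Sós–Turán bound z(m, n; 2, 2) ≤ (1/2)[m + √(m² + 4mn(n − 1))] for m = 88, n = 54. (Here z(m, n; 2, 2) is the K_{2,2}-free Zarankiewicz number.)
z(88, 54; 2, 2) ≤ (1/2)[88 + √(88² + 4·88·54·53)] = (1/2)[88 + √1015168] = 547.7777

Kővári–Sós–Turán: let r_1, ..., r_88 be the row sums and z = Σ r_i the total number of 1s. Each pair of columns can share at most one row with both entries 1 (else a 2×2 all-ones block appears), so Σ_i C(r_i, 2) ≤ C(54, 2) = 1431. By convexity Σ_i C(r_i, 2) ≥ 88·C(z/88, 2) = z(z − 88)/(2·88), giving z² − 88z − 88·54·53 ≤ 0 and hence z ≤ (1/2)[88 + √(7744 + 4·251856)] = (1/2)[88 + √1015168] ≈ (1/2)(88 + 1007.5555) = 547.7777.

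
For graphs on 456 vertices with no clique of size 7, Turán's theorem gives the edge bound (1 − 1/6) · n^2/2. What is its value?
Turán density bound = (5/6) · 456^2/2 = 86640

Turán's theorem: ex(n, K_{r+1}) is achieved by the complete r-partite Turán graph T(n, r) with parts as balanced as possible, and is at most (1 − 1/r) · n^2/2. For r = 6, n = 456: the density bound is (5/6) · 207936/2 = 86640. Since 6 ∣ 456, the Turán graph T(456, 6) has parts of equal size 76, and its edge count e(T(456, 6)) = 86640 attains the density bound exactly.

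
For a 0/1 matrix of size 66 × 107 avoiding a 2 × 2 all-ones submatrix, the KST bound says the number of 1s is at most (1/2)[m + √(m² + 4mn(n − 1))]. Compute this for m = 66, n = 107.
z(66, 107; 2, 2) ≤ (1/2)[66 + √(66² + 4·66·107·106)] = (1/2)[66 + √2998644] = 898.8297

Kővári–Sós–Turán: let r_1, ..., r_66 be the row sums and z = Σ r_i the total number of 1s. Each pair of columns can share at most one row with both entries 1 (else a 2×2 all-ones block appears), so Σ_i C(r_i, 2) ≤ C(107, 2) = 5671. By convexity Σ_i C(r_i, 2) ≥ 66·C(z/66, 2) = z(z − 66)/(2·66), giving z² − 66z − 66·107·106 ≤ 0 and hence z ≤ (1/2)[66 + √(4356 + 4·748572)] = (1/2)[66 + √2998644] ≈ (1/2)(66 + 1731.6593) = 898.8297.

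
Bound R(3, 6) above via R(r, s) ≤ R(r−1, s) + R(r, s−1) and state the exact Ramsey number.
R(3, 6) ≤ R(2, 6) + R(3, 5) = 6 + 14 = 20; exact value R(3, 6) = 18.

The Erdős–Szekeres recurrence R(r, s) ≤ R(r−1, s) + R(r, s−1) applied to (r, s) = (3, 6) gives
  R(3, 6) ≤ R(2, 6) + R(3, 5) = 6 + 14 = 20.
(Recall R(2, k) = k and R is symmetric.) The recurrence is not tight here (it gives 20, but the exact value is R(3, 6) = 18); the tight upper bound requires a sharper argument than the simple recurrence, combined with a lower-bound construction on K_{17}.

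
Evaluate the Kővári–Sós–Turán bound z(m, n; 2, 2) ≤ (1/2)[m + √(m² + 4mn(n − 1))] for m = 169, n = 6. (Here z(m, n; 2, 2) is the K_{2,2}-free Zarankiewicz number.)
z(169, 6; 2, 2) ≤ (1/2)[169 + √(169² + 4·169·6·5)] = (1/2)[169 + √48841] = 195

Kővári–Sós–Turán: let r_1, ..., r_169 be the row sums and z = Σ r_i the total number of 1s. Each pair of columns can share at most one row with both entries 1 (else a 2×2 all-ones block appears), so Σ_i C(r_i, 2) ≤ C(6, 2) = 15. By convexity Σ_i C(r_i, 2) ≥ 169·C(z/169, 2) = z(z − 169)/(2·169), giving z² − 169z − 169·6·5 ≤ 0 and hence z ≤ (1/2)[169 + √(28561 + 4·5070)] = (1/2)[169 + √48841] ≈ (1/2)(169 + 221) = 195.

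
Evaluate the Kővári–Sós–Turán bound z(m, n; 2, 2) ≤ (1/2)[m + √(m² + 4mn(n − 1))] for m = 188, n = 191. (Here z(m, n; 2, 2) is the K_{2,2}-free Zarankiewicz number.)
z(188, 191; 2, 2) ≤ (1/2)[188 + √(188² + 4·188·191·190)] = (1/2)[188 + √27325424] = 2707.6863

Kővári–Sós–Turán: let r_1, ..., r_188 be the row sums and z = Σ r_i the total number of 1s. Each pair of columns can share at most one row with both entries 1 (else a 2×2 all-ones block appears), so Σ_i C(r_i, 2) ≤ C(191, 2) = 18145. By convexity Σ_i C(r_i, 2) ≥ 188·C(z/188, 2) = z(z − 188)/(2·188), giving z² − 188z − 188·191·190 ≤ 0 and hence z ≤ (1/2)[188 + √(35344 + 4·6822520)] = (1/2)[188 + √27325424] ≈ (1/2)(188 + 5227.3726) = 2707.6863.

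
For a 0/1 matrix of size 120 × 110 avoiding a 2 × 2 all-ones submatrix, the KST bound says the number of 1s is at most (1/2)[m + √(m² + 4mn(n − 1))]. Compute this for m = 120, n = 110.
z(120, 110; 2, 2) ≤ (1/2)[120 + √(120² + 4·120·110·109)] = (1/2)[120 + √5769600] = 1260.9996

Kővári–Sós–Turán: let r_1, ..., r_120 be the row sums and z = Σ r_i the total number of 1s. Each pair of columns can share at most one row with both entries 1 (else a 2×2 all-ones block appears), so Σ_i C(r_i, 2) ≤ C(110, 2) = 5995. By convexity Σ_i C(r_i, 2) ≥ 120·C(z/120, 2) = z(z − 120)/(2·120), giving z² − 120z − 120·110·109 ≤ 0 and hence z ≤ (1/2)[120 + √(14400 + 4·1438800)] = (1/2)[120 + √5769600] ≈ (1/2)(120 + 2401.9992) = 1260.9996.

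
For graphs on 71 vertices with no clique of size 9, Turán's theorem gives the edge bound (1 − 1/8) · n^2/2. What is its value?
Turán density bound = (7/8) · 71^2/2 = 35287/16 ≈ 2205.4375

Turán's theorem: ex(n, K_{r+1}) is achieved by the complete r-partite Turán graph T(n, r) with parts as balanced as possible, and is at most (1 − 1/r) · n^2/2. For r = 8, n = 71: the density bound is (7/8) · 5041/2 = 35287/16 ≈ 2205.4375. The integer-valued extremum is e(T(71, 8)) = 2205, which is strictly less than the density bound 35287/16 since 8 ∤ 71 (the parts of T(71, 8) cannot all be equal).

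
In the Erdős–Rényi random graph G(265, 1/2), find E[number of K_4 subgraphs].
E[# K_4] = C(265, 4) · (1/2)^C(4, 2) = 200860990 / 2^6 = 100430495/32 = 3138452.96875

For each 4-subset S of vertices (there are C(265, 4) = 200860990 such S), let X_S = 1 if S induces a K_4 (all C(4, 2) = 6 edges present). Then P(X_S = 1) = (1/2)^6 = 1/64. By linearity of expectation, E[# K_4] = C(265, 4) · (1/2)^6 = 200860990 / 64 = 100430495/32 = 3138452.96875.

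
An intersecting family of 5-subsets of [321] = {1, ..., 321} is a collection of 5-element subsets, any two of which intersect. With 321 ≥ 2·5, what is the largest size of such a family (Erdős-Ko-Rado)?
max |F| = C(320, 4) = 428761520

The Erdős-Ko-Rado theorem states: for n ≥ 2k, an intersecting family of k-subsets of an n-element set has size at most C(n − 1, k − 1), with equality for 'star' families {A ⊆ [n] : |A| = k, i ∈ A} (fix an element i). For n = 321, k = 5: C(320, 4) = 428761520.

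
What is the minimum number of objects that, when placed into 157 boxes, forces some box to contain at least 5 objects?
n = (5 − 1)·157 + 1 = 629

By the generalised pigeonhole principle, to guarantee some box contains ≥ r objects we need more than (r − 1) · k objects total. Threshold: n = (r − 1) · k + 1. With r = 5 and k = 157: n = 4 · 157 + 1 = 628 + 1 = 629. For n = 628 = 4 · 157, we can put exactly 4 objects in every box, avoiding 5 in any single one — so 629 is tight.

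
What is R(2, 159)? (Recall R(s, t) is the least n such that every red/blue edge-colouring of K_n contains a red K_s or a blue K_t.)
R(2, 159) = 159

R(2, k) = k for all k ≥ 2: in a 2-colouring of K_k, either some edge is red (a red K_2) or all edges are blue (a blue K_k). And K_{158} coloured all-blue has no blue K_159, so R(2, 159) > 158. Hence R(2, 159) = 159.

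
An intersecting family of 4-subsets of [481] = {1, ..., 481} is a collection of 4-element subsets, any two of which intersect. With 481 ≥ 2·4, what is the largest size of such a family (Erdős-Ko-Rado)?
max |F| = C(480, 3) = 18316960

Erdős-Ko-Rado (1961): when n ≥ 2k, max |F| = C(n−1, k−1). The bound is attained by the star {A : i ∈ A} for any fixed i ∈ [n]. Here C(481−1, 4−1) = C(480, 3) = 18316960.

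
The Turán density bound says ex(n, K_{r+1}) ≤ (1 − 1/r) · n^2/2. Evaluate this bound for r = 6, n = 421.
Turán density bound = (5/6) · 421^2/2 = 886205/12 ≈ 73850.4167

Turán's theorem: ex(n, K_{r+1}) is achieved by the complete r-partite Turán graph T(n, r) with parts as balanced as possible, and is at most (1 − 1/r) · n^2/2. For r = 6, n = 421: the density bound is (5/6) · 177241/2 = 886205/12 ≈ 73850.4167. The integer-valued extremum is e(T(421, 6)) = 73850, which is strictly less than the density bound 886205/12 since 6 ∤ 421 (the parts of T(421, 6) cannot all be equal).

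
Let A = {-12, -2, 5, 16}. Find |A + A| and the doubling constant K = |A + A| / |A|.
K = |A + A| / |A| = 10/4 = 5/2

Enumerate A + A = {a + b : a, b ∈ A}. With |A| = 4, there are |A|^2 = 16 ordered sum pairs; collecting distinct values, A + A = {-24, -14, -7, -4, 3, 4, 10, 14, 21, 32}, so |A + A| = 10. Thus K = 10/4 = 5/2. For comparison, the minimum possible |A + A| over all 4-element sets is 2·4 − 1 = 7 (so min K = 7/4), attained only by arithmetic progressions.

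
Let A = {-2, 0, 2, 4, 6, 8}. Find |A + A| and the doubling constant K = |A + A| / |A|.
K = |A + A| / |A| = 11/6

Enumerate A + A = {a + b : a, b ∈ A}. With |A| = 6, there are |A|^2 = 36 ordered sum pairs; collecting distinct values, A + A = {-4, -2, 0, 2, 4, 6, 8, 10, 12, 14, 16}, so |A + A| = 11. Thus K = 11/6. Here |A + A| = 2|A| − 1 = 11, the minimum possible — so K = 11/6 is minimal, which holds iff A is an arithmetic progression.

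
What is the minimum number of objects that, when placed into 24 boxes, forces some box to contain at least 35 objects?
n = (35 − 1)·24 + 1 = 817

By the generalised pigeonhole principle, to guarantee some box contains ≥ r objects we need more than (r − 1) · k objects total. Threshold: n = (r − 1) · k + 1. With r = 35 and k = 24: n = 34 · 24 + 1 = 816 + 1 = 817. For n = 816 = 34 · 24, we can put exactly 34 objects in every box, avoiding 35 in any single one — so 817 is tight.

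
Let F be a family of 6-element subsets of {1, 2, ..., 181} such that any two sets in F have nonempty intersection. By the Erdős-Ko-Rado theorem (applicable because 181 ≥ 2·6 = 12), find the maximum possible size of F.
max |F| = C(180, 5) = 1488847536

The Erdős-Ko-Rado theorem states: for n ≥ 2k, an intersecting family of k-subsets of an n-element set has size at most C(n − 1, k − 1), with equality for 'star' families {A ⊆ [n] : |A| = k, i ∈ A} (fix an element i). For n = 181, k = 6: C(180, 5) = 1488847536.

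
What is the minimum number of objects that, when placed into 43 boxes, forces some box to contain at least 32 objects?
n = (32 − 1)·43 + 1 = 1334

By the generalised pigeonhole principle, to guarantee some box contains ≥ r objects we need more than (r − 1) · k objects total. Threshold: n = (r − 1) · k + 1. With r = 32 and k = 43: n = 31 · 43 + 1 = 1333 + 1 = 1334. For n = 1333 = 31 · 43, we can put exactly 31 objects in every box, avoiding 32 in any single one — so 1334 is tight.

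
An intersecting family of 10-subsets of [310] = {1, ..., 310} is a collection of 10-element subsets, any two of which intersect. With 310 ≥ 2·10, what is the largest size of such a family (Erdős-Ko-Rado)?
max |F| = C(309, 9) = 62920976643980686

Erdős-Ko-Rado (1961): when n ≥ 2k, max |F| = C(n−1, k−1). The bound is attained by the star {A : i ∈ A} for any fixed i ∈ [n]. Here C(310−1, 10−1) = C(309, 9) = 62920976643980686.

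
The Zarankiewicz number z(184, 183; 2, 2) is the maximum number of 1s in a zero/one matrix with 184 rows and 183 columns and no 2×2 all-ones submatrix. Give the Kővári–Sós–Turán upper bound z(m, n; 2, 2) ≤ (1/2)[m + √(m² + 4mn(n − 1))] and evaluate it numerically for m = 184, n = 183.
z(184, 183; 2, 2) ≤ (1/2)[184 + √(184² + 4·184·183·182)] = (1/2)[184 + √24547072] = 2569.2501

Kővári–Sós–Turán: let r_1, ..., r_184 be the row sums and z = Σ r_i the total number of 1s. Each pair of columns can share at most one row with both entries 1 (else a 2×2 all-ones block appears), so Σ_i C(r_i, 2) ≤ C(183, 2) = 16653. By convexity Σ_i C(r_i, 2) ≥ 184·C(z/184, 2) = z(z − 184)/(2·184), giving z² − 184z − 184·183·182 ≤ 0 and hence z ≤ (1/2)[184 + √(33856 + 4·6128304)] = (1/2)[184 + √24547072] ≈ (1/2)(184 + 4954.5002) = 2569.2501.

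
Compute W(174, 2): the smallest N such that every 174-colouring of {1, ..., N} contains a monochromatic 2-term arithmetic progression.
W(174, 2) = 174 + 1 = 175

A 2-term AP is any pair of integers, so a monochromatic 2-AP exists iff some colour is used at least twice. With 174 colours, the colouring i ↦ i on {1, ..., 174} uses each colour once, avoiding any monochromatic pair, so W(174, 2) > 174. For {1, ..., 175}, pigeonhole forces two integers of the same colour, which form a monochromatic 2-AP. Hence W(174, 2) = 175.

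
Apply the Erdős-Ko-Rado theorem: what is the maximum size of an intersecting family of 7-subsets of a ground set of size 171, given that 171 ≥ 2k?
max |F| = C(170, 6) = 30663442810

The Erdős-Ko-Rado theorem states: for n ≥ 2k, an intersecting family of k-subsets of an n-element set has size at most C(n − 1, k − 1), with equality for 'star' families {A ⊆ [n] : |A| = k, i ∈ A} (fix an element i). For n = 171, k = 7: C(170, 6) = 30663442810.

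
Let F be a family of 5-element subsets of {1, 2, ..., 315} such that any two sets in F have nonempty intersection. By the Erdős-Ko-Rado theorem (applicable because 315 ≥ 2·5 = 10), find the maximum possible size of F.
max |F| = C(314, 4) = 397354126

The Erdős-Ko-Rado theorem states: for n ≥ 2k, an intersecting family of k-subsets of an n-element set has size at most C(n − 1, k − 1), with equality for 'star' families {A ⊆ [n] : |A| = k, i ∈ A} (fix an element i). For n = 315, k = 5: C(314, 4) = 397354126.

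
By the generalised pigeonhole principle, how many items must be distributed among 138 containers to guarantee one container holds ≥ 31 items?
n = (31 − 1)·138 + 1 = 4141

By the generalised pigeonhole principle, to guarantee some box contains ≥ r objects we need more than (r − 1) · k objects total. Threshold: n = (r − 1) · k + 1. With r = 31 and k = 138: n = 30 · 138 + 1 = 4140 + 1 = 4141. For n = 4140 = 30 · 138, we can put exactly 30 objects in every box, avoiding 31 in any single one — so 4141 is tight.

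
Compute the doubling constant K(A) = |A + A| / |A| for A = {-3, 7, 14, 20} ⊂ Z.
K = |A + A| / |A| = 10/4 = 5/2

Enumerate A + A = {a + b : a, b ∈ A}. With |A| = 4, there are |A|^2 = 16 ordered sum pairs; collecting distinct values, A + A = {-6, 4, 11, 14, 17, 21, 27, 28, 34, 40}, so |A + A| = 10. Thus K = 10/4 = 5/2. For comparison, the minimum possible |A + A| over all 4-element sets is 2·4 − 1 = 7 (so min K = 7/4), attained only by arithmetic progressions.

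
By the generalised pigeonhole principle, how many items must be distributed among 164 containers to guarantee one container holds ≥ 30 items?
n = (30 − 1)·164 + 1 = 4757

By the generalised pigeonhole principle, to guarantee some box contains ≥ r objects we need more than (r − 1) · k objects total. Threshold: n = (r − 1) · k + 1. With r = 30 and k = 164: n = 29 · 164 + 1 = 4756 + 1 = 4757. For n = 4756 = 29 · 164, we can put exactly 29 objects in every box, avoiding 30 in any single one — so 4757 is tight.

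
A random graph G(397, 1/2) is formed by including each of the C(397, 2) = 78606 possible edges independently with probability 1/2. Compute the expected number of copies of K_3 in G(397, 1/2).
E[# K_3] = C(397, 3) · (1/2)^C(3, 2) = 10349790 / 2^3 = 5174895/4 = 1293723.75

For each 3-subset S of vertices (there are C(397, 3) = 10349790 such S), let X_S = 1 if S induces a K_3 (all C(3, 2) = 3 edges present). Then P(X_S = 1) = (1/2)^3 = 1/8. By linearity of expectation, E[# K_3] = C(397, 3) · (1/2)^3 = 10349790 / 8 = 5174895/4 = 1293723.75.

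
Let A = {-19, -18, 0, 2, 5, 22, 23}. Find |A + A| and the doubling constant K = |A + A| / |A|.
K = |A + A| / |A| = 25/7

Enumerate A + A = {a + b : a, b ∈ A}. With |A| = 7, there are |A|^2 = 49 ordered sum pairs; collecting distinct values, A + A = {-38, -37, -36, -19, -18, -17, -16, -14, -13, 0, 2, 3, 4, 5, 7, 10, 22, 23, 24, 25, 27, 28, 44, 45, 46}, so |A + A| = 25. Thus K = 25/7. For comparison, the minimum possible |A + A| over all 7-element sets is 2·7 − 1 = 13 (so min K = 13/7), attained only by arithmetic progressions.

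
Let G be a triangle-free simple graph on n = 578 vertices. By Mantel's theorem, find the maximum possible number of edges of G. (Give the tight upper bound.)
ex(578, K_3) = ⌊578^2/4⌋ = 83521

Mantel (1907): a triangle-free graph on n vertices has at most ⌊n^2/4⌋ edges, with equality for the complete bipartite graph K_{⌊n/2⌋, ⌈n/2⌉}. For n = 578: ⌊578^2/4⌋ = ⌊334084/4⌋ = 83521. The extremal graph is K_{289, 289}, which has 289·289 = 83521 edges.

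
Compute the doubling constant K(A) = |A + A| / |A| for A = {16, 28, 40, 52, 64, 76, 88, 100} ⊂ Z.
K = |A + A| / |A| = 15/8

Enumerate A + A = {a + b : a, b ∈ A}. With |A| = 8, there are |A|^2 = 64 ordered sum pairs; collecting distinct values, A + A = {32, 44, 56, 68, 80, 92, 104, 116, 128, 140, 152, 164, 176, 188, 200}, so |A + A| = 15. Thus K = 15/8. Here |A + A| = 2|A| − 1 = 15, the minimum possible — so K = 15/8 is minimal, which holds iff A is an arithmetic progression.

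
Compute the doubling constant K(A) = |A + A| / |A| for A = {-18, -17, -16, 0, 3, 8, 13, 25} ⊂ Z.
K = |A + A| / |A| = 33/8

Enumerate A + A = {a + b : a, b ∈ A}. With |A| = 8, there are |A|^2 = 64 ordered sum pairs; collecting distinct values, A + A = {-36, -35, -34, -33, -32, -18, -17, -16, -15, -14, -13, -10, -9, -8, -5, -4, -3, 0, 3, 6, 7, 8, 9, 11, 13, 16, 21, 25, 26, 28, 33, 38, 50}, so |A + A| = 33. Thus K = 33/8. For comparison, the minimum possible |A + A| over all 8-element sets is 2·8 − 1 = 15 (so min K = 15/8), attained only by arithmetic progressions.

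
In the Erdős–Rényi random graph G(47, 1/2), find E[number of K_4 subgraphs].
E[# K_4] = C(47, 4) · (1/2)^C(4, 2) = 178365 / 2^6 = 2786.953125

For each 4-subset S of vertices (there are C(47, 4) = 178365 such S), let X_S = 1 if S induces a K_4 (all C(4, 2) = 6 edges present). Then P(X_S = 1) = (1/2)^6 = 1/64. By linearity of expectation, E[# K_4] = C(47, 4) · (1/2)^6 = 178365 / 64 = 2786.953125.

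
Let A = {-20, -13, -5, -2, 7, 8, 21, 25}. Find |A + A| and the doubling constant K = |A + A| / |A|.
K = |A + A| / |A| = 34/8 = 17/4

Enumerate A + A = {a + b : a, b ∈ A}. With |A| = 8, there are |A|^2 = 64 ordered sum pairs; collecting distinct values, A + A = {-40, -33, -26, -25, -22, -18, -15, -13, -12, -10, -7, -6, -5, -4, 1, 2, 3, 5, 6, 8, 12, 14, 15, 16, 19, 20, 23, 28, 29, 32, 33, 42, 46, 50}, so |A + A| = 34. Thus K = 34/8 = 17/4. For comparison, the minimum possible |A + A| over all 8-element sets is 2·8 − 1 = 15 (so min K = 15/8), attained only by arithmetic progressions.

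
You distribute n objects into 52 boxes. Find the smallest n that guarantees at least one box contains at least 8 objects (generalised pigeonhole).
n = (8 − 1)·52 + 1 = 365

By the generalised pigeonhole principle, to guarantee some box contains ≥ r objects we need more than (r − 1) · k objects total. Threshold: n = (r − 1) · k + 1. With r = 8 and k = 52: n = 7 · 52 + 1 = 364 + 1 = 365. For n = 364 = 7 · 52, we can put exactly 7 objects in every box, avoiding 8 in any single one — so 365 is tight.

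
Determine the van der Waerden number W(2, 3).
W(2, 3) = 9

Lower bound: the 2-colouring RRBBRRBB of {1, ..., 8} (R at positions {1, 2, 5, 6}, B at {3, 4, 7, 8}) contains no monochromatic 3-term AP, so W(2, 3) > 8. Upper bound: a case analysis on any 2-colouring of {1, ..., 9} forces such an AP. Hence W(2, 3) = 9.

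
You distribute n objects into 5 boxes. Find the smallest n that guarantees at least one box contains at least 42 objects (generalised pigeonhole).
n = (42 − 1)·5 + 1 = 206

By the generalised pigeonhole principle, to guarantee some box contains ≥ r objects we need more than (r − 1) · k objects total. Threshold: n = (r − 1) · k + 1. With r = 42 and k = 5: n = 41 · 5 + 1 = 205 + 1 = 206. For n = 205 = 41 · 5, we can put exactly 41 objects in every box, avoiding 42 in any single one — so 206 is tight.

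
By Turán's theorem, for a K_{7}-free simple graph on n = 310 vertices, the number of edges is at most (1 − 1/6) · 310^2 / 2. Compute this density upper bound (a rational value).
Turán density bound = (5/6) · 310^2/2 = 120125/3 ≈ 40041.6667

Turán's theorem: ex(n, K_{r+1}) is achieved by the complete r-partite Turán graph T(n, r) with parts as balanced as possible, and is at most (1 − 1/r) · n^2/2. For r = 6, n = 310: the density bound is (5/6) · 96100/2 = 120125/3 ≈ 40041.6667. The integer-valued extremum is e(T(310, 6)) = 40041, which is strictly less than the density bound 120125/3 since 6 ∤ 310 (the parts of T(310, 6) cannot all be equal).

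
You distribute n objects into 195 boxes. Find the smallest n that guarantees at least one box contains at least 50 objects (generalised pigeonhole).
n = (50 − 1)·195 + 1 = 9556

By the generalised pigeonhole principle, to guarantee some box contains ≥ r objects we need more than (r − 1) · k objects total. Threshold: n = (r − 1) · k + 1. With r = 50 and k = 195: n = 49 · 195 + 1 = 9555 + 1 = 9556. For n = 9555 = 49 · 195, we can put exactly 49 objects in every box, avoiding 50 in any single one — so 9556 is tight.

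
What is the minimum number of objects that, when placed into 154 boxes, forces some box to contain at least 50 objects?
n = (50 − 1)·154 + 1 = 7547

By the generalised pigeonhole principle, to guarantee some box contains ≥ r objects we need more than (r − 1) · k objects total. Threshold: n = (r − 1) · k + 1. With r = 50 and k = 154: n = 49 · 154 + 1 = 7546 + 1 = 7547. For n = 7546 = 49 · 154, we can put exactly 49 objects in every box, avoiding 50 in any single one — so 7547 is tight.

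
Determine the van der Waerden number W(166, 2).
W(166, 2) = 166 + 1 = 167

A 2-term AP is any pair of integers, so a monochromatic 2-AP exists iff some colour is used at least twice. With 166 colours, the colouring i ↦ i on {1, ..., 166} uses each colour once, avoiding any monochromatic pair, so W(166, 2) > 166. For {1, ..., 167}, pigeonhole forces two integers of the same colour, which form a monochromatic 2-AP. Hence W(166, 2) = 167.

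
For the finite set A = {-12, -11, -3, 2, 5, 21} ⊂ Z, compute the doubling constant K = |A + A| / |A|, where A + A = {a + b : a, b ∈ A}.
K = |A + A| / |A| = 19/6

Enumerate A + A = {a + b : a, b ∈ A}. With |A| = 6, there are |A|^2 = 36 ordered sum pairs; collecting distinct values, A + A = {-24, -23, -22, -15, -14, -10, -9, -7, -6, -1, 2, 4, 7, 9, 10, 18, 23, 26, 42}, so |A + A| = 19. Thus K = 19/6. For comparison, the minimum possible |A + A| over all 6-element sets is 2·6 − 1 = 11 (so min K = 11/6), attained only by arithmetic progressions.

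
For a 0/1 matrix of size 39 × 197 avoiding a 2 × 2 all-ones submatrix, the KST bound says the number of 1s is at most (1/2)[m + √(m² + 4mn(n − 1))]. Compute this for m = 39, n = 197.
z(39, 197; 2, 2) ≤ (1/2)[39 + √(39² + 4·39·197·196)] = (1/2)[39 + √6024993] = 1246.7931

Kővári–Sós–Turán: let r_1, ..., r_39 be the row sums and z = Σ r_i the total number of 1s. Each pair of columns can share at most one row with both entries 1 (else a 2×2 all-ones block appears), so Σ_i C(r_i, 2) ≤ C(197, 2) = 19306. By convexity Σ_i C(r_i, 2) ≥ 39·C(z/39, 2) = z(z − 39)/(2·39), giving z² − 39z − 39·197·196 ≤ 0 and hence z ≤ (1/2)[39 + √(1521 + 4·1505868)] = (1/2)[39 + √6024993] ≈ (1/2)(39 + 2454.5861) = 1246.7931.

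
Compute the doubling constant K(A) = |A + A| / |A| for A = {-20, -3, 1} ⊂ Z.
K = |A + A| / |A| = 6/3 = 2

Enumerate A + A = {a + b : a, b ∈ A}. With |A| = 3, there are |A|^2 = 9 ordered sum pairs; collecting distinct values, A + A = {-40, -23, -19, -6, -2, 2}, so |A + A| = 6. Thus K = 6/3 = 2. For comparison, the minimum possible |A + A| over all 3-element sets is 2·3 − 1 = 5 (so min K = 5/3), attained only by arithmetic progressions.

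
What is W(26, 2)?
W(26, 2) = 26 + 1 = 27

A 2-term AP is any pair of integers, so a monochromatic 2-AP exists iff some colour is used at least twice. With 26 colours, the colouring i ↦ i on {1, ..., 26} uses each colour once, avoiding any monochromatic pair, so W(26, 2) > 26. For {1, ..., 27}, pigeonhole forces two integers of the same colour, which form a monochromatic 2-AP. Hence W(26, 2) = 27.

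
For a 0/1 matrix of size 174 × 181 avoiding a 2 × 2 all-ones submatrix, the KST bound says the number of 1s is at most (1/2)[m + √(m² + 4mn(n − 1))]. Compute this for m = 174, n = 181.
z(174, 181; 2, 2) ≤ (1/2)[174 + √(174² + 4·174·181·180)] = (1/2)[174 + √22705956] = 2469.5384

Kővári–Sós–Turán: let r_1, ..., r_174 be the row sums and z = Σ r_i the total number of 1s. Each pair of columns can share at most one row with both entries 1 (else a 2×2 all-ones block appears), so Σ_i C(r_i, 2) ≤ C(181, 2) = 16290. By convexity Σ_i C(r_i, 2) ≥ 174·C(z/174, 2) = z(z − 174)/(2·174), giving z² − 174z − 174·181·180 ≤ 0 and hence z ≤ (1/2)[174 + √(30276 + 4·5668920)] = (1/2)[174 + √22705956] ≈ (1/2)(174 + 4765.0767) = 2469.5384.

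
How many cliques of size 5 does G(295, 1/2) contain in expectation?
E[# K_5] = C(295, 5) · (1/2)^C(5, 2) = 17994159309 / 2^10 ≈ 17572421.200195

For each 5-subset S of vertices (there are C(295, 5) = 17994159309 such S), let X_S = 1 if S induces a K_5 (all C(5, 2) = 10 edges present). Then P(X_S = 1) = (1/2)^10 = 1/1024. By linearity of expectation, E[# K_5] = C(295, 5) · (1/2)^10 = 17994159309 / 1024 ≈ 17572421.200195.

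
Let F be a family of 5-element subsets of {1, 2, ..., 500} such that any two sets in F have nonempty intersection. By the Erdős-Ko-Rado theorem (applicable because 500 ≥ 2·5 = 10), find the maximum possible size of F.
max |F| = C(499, 4) = 2552446876

Erdős-Ko-Rado (1961): when n ≥ 2k, max |F| = C(n−1, k−1). The bound is attained by the star {A : i ∈ A} for any fixed i ∈ [n]. Here C(500−1, 5−1) = C(499, 4) = 2552446876.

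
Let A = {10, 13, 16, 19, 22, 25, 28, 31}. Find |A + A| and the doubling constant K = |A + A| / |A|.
K = |A + A| / |A| = 15/8

Enumerate A + A = {a + b : a, b ∈ A}. With |A| = 8, there are |A|^2 = 64 ordered sum pairs; collecting distinct values, A + A = {20, 23, 26, 29, 32, 35, 38, 41, 44, 47, 50, 53, 56, 59, 62}, so |A + A| = 15. Thus K = 15/8. Here |A + A| = 2|A| − 1 = 15, the minimum possible — so K = 15/8 is minimal, which holds iff A is an arithmetic progression.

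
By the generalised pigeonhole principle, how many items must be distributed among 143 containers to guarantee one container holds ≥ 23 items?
n = (23 − 1)·143 + 1 = 3147

By the generalised pigeonhole principle, to guarantee some box contains ≥ r objects we need more than (r − 1) · k objects total. Threshold: n = (r − 1) · k + 1. With r = 23 and k = 143: n = 22 · 143 + 1 = 3146 + 1 = 3147. For n = 3146 = 22 · 143, we can put exactly 22 objects in every box, avoiding 23 in any single one — so 3147 is tight.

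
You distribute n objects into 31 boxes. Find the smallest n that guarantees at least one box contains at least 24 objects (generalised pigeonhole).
n = (24 − 1)·31 + 1 = 714

By the generalised pigeonhole principle, to guarantee some box contains ≥ r objects we need more than (r − 1) · k objects total. Threshold: n = (r − 1) · k + 1. With r = 24 and k = 31: n = 23 · 31 + 1 = 713 + 1 = 714. For n = 713 = 23 · 31, we can put exactly 23 objects in every box, avoiding 24 in any single one — so 714 is tight.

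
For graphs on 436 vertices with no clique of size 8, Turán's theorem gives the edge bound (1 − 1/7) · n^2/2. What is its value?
Turán density bound = (6/7) · 436^2/2 = 570288/7 ≈ 81469.7143

Turán's theorem: ex(n, K_{r+1}) is achieved by the complete r-partite Turán graph T(n, r) with parts as balanced as possible, and is at most (1 − 1/r) · n^2/2. For r = 7, n = 436: the density bound is (6/7) · 190096/2 = 570288/7 ≈ 81469.7143. The integer-valued extremum is e(T(436, 7)) = 81469, which is strictly less than the density bound 570288/7 since 7 ∤ 436 (the parts of T(436, 7) cannot all be equal).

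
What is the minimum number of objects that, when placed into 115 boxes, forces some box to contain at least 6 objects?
n = (6 − 1)·115 + 1 = 576

By the generalised pigeonhole principle, to guarantee some box contains ≥ r objects we need more than (r − 1) · k objects total. Threshold: n = (r − 1) · k + 1. With r = 6 and k = 115: n = 5 · 115 + 1 = 575 + 1 = 576. For n = 575 = 5 · 115, we can put exactly 5 objects in every box, avoiding 6 in any single one — so 576 is tight.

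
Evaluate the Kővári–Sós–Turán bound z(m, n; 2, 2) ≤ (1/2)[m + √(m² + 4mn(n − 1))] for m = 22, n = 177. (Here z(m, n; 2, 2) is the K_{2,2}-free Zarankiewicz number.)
z(22, 177; 2, 2) ≤ (1/2)[22 + √(22² + 4·22·177·176)] = (1/2)[22 + √2741860] = 838.9281

Kővári–Sós–Turán: let r_1, ..., r_22 be the row sums and z = Σ r_i the total number of 1s. Each pair of columns can share at most one row with both entries 1 (else a 2×2 all-ones block appears), so Σ_i C(r_i, 2) ≤ C(177, 2) = 15576. By convexity Σ_i C(r_i, 2) ≥ 22·C(z/22, 2) = z(z − 22)/(2·22), giving z² − 22z − 22·177·176 ≤ 0 and hence z ≤ (1/2)[22 + √(484 + 4·685344)] = (1/2)[22 + √2741860] ≈ (1/2)(22 + 1655.8563) = 838.9281.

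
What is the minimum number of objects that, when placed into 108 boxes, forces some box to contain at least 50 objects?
n = (50 − 1)·108 + 1 = 5293

By the generalised pigeonhole principle, to guarantee some box contains ≥ r objects we need more than (r − 1) · k objects total. Threshold: n = (r − 1) · k + 1. With r = 50 and k = 108: n = 49 · 108 + 1 = 5292 + 1 = 5293. For n = 5292 = 49 · 108, we can put exactly 49 objects in every box, avoiding 50 in any single one — so 5293 is tight.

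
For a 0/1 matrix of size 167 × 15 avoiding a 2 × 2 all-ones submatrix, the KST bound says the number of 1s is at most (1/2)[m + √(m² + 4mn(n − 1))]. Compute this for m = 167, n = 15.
z(167, 15; 2, 2) ≤ (1/2)[167 + √(167² + 4·167·15·14)] = (1/2)[167 + √168169] = 288.5421

Kővári–Sós–Turán: let r_1, ..., r_167 be the row sums and z = Σ r_i the total number of 1s. Each pair of columns can share at most one row with both entries 1 (else a 2×2 all-ones block appears), so Σ_i C(r_i, 2) ≤ C(15, 2) = 105. By convexity Σ_i C(r_i, 2) ≥ 167·C(z/167, 2) = z(z − 167)/(2·167), giving z² − 167z − 167·15·14 ≤ 0 and hence z ≤ (1/2)[167 + √(27889 + 4·35070)] = (1/2)[167 + √168169] ≈ (1/2)(167 + 410.0841) = 288.5421.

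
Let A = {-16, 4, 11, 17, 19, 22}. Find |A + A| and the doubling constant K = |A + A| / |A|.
K = |A + A| / |A| = 21/6 = 7/2

Enumerate A + A = {a + b : a, b ∈ A}. With |A| = 6, there are |A|^2 = 36 ordered sum pairs; collecting distinct values, A + A = {-32, -12, -5, 1, 3, 6, 8, 15, 21, 22, 23, 26, 28, 30, 33, 34, 36, 38, 39, 41, 44}, so |A + A| = 21. Thus K = 21/6 = 7/2. For comparison, the minimum possible |A + A| over all 6-element sets is 2·6 − 1 = 11 (so min K = 11/6), attained only by arithmetic progressions.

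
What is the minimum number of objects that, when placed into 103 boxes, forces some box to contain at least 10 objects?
n = (10 − 1)·103 + 1 = 928

By the generalised pigeonhole principle, to guarantee some box contains ≥ r objects we need more than (r − 1) · k objects total. Threshold: n = (r − 1) · k + 1. With r = 10 and k = 103: n = 9 · 103 + 1 = 927 + 1 = 928. For n = 927 = 9 · 103, we can put exactly 9 objects in every box, avoiding 10 in any single one — so 928 is tight.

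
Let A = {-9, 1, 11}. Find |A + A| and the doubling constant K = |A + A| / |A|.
K = |A + A| / |A| = 5/3

Enumerate A + A = {a + b : a, b ∈ A}. With |A| = 3, there are |A|^2 = 9 ordered sum pairs; collecting distinct values, A + A = {-18, -8, 2, 12, 22}, so |A + A| = 5. Thus K = 5/3. Here |A + A| = 2|A| − 1 = 5, the minimum possible — so K = 5/3 is minimal, which holds iff A is an arithmetic progression.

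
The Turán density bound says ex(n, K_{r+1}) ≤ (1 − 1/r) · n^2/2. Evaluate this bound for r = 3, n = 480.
Turán density bound = (2/3) · 480^2/2 = 76800

Turán's theorem: ex(n, K_{r+1}) is achieved by the complete r-partite Turán graph T(n, r) with parts as balanced as possible, and is at most (1 − 1/r) · n^2/2. For r = 3, n = 480: the density bound is (2/3) · 230400/2 = 76800. Since 3 ∣ 480, the Turán graph T(480, 3) has parts of equal size 160, and its edge count e(T(480, 3)) = 76800 attains the density bound exactly.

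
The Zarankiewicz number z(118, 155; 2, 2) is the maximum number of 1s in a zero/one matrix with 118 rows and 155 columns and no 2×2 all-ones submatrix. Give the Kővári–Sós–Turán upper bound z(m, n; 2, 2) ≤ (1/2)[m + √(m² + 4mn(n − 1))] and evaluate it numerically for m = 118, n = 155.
z(118, 155; 2, 2) ≤ (1/2)[118 + √(118² + 4·118·155·154)] = (1/2)[118 + √11280564] = 1738.3275

Kővári–Sós–Turán: let r_1, ..., r_118 be the row sums and z = Σ r_i the total number of 1s. Each pair of columns can share at most one row with both entries 1 (else a 2×2 all-ones block appears), so Σ_i C(r_i, 2) ≤ C(155, 2) = 11935. By convexity Σ_i C(r_i, 2) ≥ 118·C(z/118, 2) = z(z − 118)/(2·118), giving z² − 118z − 118·155·154 ≤ 0 and hence z ≤ (1/2)[118 + √(13924 + 4·2816660)] = (1/2)[118 + √11280564] ≈ (1/2)(118 + 3358.6551) = 1738.3275.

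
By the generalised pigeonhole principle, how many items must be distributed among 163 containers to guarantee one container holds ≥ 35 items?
n = (35 − 1)·163 + 1 = 5543

By the generalised pigeonhole principle, to guarantee some box contains ≥ r objects we need more than (r − 1) · k objects total. Threshold: n = (r − 1) · k + 1. With r = 35 and k = 163: n = 34 · 163 + 1 = 5542 + 1 = 5543. For n = 5542 = 34 · 163, we can put exactly 34 objects in every box, avoiding 35 in any single one — so 5543 is tight.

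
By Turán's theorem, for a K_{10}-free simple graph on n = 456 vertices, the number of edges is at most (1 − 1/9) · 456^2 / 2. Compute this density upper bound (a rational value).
Turán density bound = (8/9) · 456^2/2 = 92416

Turán's theorem: ex(n, K_{r+1}) is achieved by the complete r-partite Turán graph T(n, r) with parts as balanced as possible, and is at most (1 − 1/r) · n^2/2. For r = 9, n = 456: the density bound is (8/9) · 207936/2 = 92416. The integer-valued extremum is e(T(456, 9)) = 92415, which is strictly less than the density bound 92416 since 9 ∤ 456 (the parts of T(456, 9) cannot all be equal).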